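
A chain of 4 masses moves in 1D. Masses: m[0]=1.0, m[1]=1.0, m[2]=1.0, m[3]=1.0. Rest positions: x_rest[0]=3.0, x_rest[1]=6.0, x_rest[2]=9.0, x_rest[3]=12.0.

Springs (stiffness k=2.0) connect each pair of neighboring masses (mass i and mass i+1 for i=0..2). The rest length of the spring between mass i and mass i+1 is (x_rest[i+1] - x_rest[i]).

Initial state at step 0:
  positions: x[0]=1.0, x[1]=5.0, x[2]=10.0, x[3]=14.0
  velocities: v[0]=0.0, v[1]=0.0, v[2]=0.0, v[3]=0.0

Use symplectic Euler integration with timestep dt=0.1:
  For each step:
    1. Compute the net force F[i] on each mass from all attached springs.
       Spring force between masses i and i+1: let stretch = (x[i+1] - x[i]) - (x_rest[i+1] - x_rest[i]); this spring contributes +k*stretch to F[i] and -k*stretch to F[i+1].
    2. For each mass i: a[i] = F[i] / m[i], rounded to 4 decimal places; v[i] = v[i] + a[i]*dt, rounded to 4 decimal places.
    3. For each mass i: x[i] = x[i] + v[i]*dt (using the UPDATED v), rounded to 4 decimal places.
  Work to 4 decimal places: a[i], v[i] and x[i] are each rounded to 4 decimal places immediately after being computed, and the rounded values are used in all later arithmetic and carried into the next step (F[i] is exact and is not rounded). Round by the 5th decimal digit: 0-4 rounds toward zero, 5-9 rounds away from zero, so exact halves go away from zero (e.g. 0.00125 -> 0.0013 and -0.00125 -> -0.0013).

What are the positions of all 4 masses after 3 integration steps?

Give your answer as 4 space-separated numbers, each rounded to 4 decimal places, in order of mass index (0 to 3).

Answer: 1.1200 5.1161 9.8840 13.8800

Derivation:
Step 0: x=[1.0000 5.0000 10.0000 14.0000] v=[0.0000 0.0000 0.0000 0.0000]
Step 1: x=[1.0200 5.0200 9.9800 13.9800] v=[0.2000 0.2000 -0.2000 -0.2000]
Step 2: x=[1.0600 5.0592 9.9408 13.9400] v=[0.4000 0.3920 -0.3920 -0.4000]
Step 3: x=[1.1200 5.1161 9.8840 13.8800] v=[0.5998 0.5685 -0.5685 -0.5998]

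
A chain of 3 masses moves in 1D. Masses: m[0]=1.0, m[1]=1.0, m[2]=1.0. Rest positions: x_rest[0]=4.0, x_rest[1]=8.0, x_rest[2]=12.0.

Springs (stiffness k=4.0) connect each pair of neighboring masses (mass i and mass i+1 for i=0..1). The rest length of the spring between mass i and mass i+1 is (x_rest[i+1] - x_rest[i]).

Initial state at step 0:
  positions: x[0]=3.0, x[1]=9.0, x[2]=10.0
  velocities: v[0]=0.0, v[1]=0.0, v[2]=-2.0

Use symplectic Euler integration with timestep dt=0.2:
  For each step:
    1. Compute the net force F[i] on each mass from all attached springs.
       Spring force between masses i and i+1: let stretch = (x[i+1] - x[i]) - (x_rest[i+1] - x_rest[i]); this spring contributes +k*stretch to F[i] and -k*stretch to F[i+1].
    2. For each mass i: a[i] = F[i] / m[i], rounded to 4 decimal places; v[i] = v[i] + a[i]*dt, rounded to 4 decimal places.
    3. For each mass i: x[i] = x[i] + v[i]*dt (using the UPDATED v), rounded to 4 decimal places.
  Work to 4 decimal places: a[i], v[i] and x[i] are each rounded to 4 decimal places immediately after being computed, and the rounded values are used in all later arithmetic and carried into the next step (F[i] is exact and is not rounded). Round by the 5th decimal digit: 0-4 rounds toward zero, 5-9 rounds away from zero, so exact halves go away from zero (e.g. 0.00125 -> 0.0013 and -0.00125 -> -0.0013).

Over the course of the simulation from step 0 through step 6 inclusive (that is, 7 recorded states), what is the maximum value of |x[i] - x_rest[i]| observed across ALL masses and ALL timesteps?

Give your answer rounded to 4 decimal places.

Step 0: x=[3.0000 9.0000 10.0000] v=[0.0000 0.0000 -2.0000]
Step 1: x=[3.3200 8.2000 10.0800] v=[1.6000 -4.0000 0.4000]
Step 2: x=[3.7808 6.9200 10.4992] v=[2.3040 -6.4000 2.0960]
Step 3: x=[4.1039 5.7104 10.9857] v=[1.6154 -6.0480 2.4326]
Step 4: x=[4.0440 5.0878 11.2682] v=[-0.2994 -3.1130 1.4124]
Step 5: x=[3.5111 5.2871 11.2018] v=[-2.6644 0.9963 -0.3319]
Step 6: x=[2.6224 6.1486 10.8291] v=[-4.4436 4.3073 -1.8637]
Max displacement = 2.9122

Answer: 2.9122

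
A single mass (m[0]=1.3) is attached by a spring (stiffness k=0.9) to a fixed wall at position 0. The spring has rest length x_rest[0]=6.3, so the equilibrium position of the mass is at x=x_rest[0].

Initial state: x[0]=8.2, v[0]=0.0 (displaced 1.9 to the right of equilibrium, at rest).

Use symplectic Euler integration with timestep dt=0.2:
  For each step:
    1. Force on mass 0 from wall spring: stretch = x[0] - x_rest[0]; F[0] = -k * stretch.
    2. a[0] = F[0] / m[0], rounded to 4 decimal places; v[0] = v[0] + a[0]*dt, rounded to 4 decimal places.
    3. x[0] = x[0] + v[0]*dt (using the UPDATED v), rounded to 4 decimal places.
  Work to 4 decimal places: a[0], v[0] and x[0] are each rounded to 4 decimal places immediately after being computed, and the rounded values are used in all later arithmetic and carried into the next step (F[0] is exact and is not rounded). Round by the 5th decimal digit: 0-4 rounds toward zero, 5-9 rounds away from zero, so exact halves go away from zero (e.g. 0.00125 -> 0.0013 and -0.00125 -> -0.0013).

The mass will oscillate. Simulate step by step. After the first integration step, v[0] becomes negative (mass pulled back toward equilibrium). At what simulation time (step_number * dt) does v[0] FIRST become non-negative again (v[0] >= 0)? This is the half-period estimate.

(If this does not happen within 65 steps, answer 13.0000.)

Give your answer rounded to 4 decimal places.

Answer: 3.8000

Derivation:
Step 0: x=[8.2000] v=[0.0000]
Step 1: x=[8.1474] v=[-0.2631]
Step 2: x=[8.0436] v=[-0.5189]
Step 3: x=[7.8915] v=[-0.7603]
Step 4: x=[7.6954] v=[-0.9807]
Step 5: x=[7.4606] v=[-1.1739]
Step 6: x=[7.1937] v=[-1.3346]
Step 7: x=[6.9020] v=[-1.4583]
Step 8: x=[6.5937] v=[-1.5417]
Step 9: x=[6.2772] v=[-1.5824]
Step 10: x=[5.9614] v=[-1.5792]
Step 11: x=[5.6549] v=[-1.5323]
Step 12: x=[5.3663] v=[-1.4430]
Step 13: x=[5.1036] v=[-1.3137]
Step 14: x=[4.8740] v=[-1.1480]
Step 15: x=[4.6839] v=[-0.9506]
Step 16: x=[4.5385] v=[-0.7268]
Step 17: x=[4.4419] v=[-0.4829]
Step 18: x=[4.3968] v=[-0.2256]
Step 19: x=[4.4044] v=[0.0379]
First v>=0 after going negative at step 19, time=3.8000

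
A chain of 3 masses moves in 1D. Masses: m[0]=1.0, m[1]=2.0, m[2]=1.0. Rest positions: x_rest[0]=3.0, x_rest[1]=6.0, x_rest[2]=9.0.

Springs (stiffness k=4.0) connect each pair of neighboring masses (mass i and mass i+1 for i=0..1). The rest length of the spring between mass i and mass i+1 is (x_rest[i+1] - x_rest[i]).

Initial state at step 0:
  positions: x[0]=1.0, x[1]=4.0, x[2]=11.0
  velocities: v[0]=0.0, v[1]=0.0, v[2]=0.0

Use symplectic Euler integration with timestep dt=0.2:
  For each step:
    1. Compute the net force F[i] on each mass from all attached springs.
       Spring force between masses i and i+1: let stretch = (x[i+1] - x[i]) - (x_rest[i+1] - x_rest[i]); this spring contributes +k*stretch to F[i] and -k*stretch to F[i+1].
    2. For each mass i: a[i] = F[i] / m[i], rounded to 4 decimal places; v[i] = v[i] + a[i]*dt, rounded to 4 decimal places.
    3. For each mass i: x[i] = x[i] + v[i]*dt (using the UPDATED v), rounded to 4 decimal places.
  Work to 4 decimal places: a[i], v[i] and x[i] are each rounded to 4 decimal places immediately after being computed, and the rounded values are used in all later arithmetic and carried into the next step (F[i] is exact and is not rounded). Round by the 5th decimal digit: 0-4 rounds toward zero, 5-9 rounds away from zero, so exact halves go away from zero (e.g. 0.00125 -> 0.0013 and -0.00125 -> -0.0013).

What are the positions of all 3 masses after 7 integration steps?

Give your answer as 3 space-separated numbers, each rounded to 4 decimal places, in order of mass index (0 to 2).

Step 0: x=[1.0000 4.0000 11.0000] v=[0.0000 0.0000 0.0000]
Step 1: x=[1.0000 4.3200 10.3600] v=[0.0000 1.6000 -3.2000]
Step 2: x=[1.0512 4.8576 9.2336] v=[0.2560 2.6880 -5.6320]
Step 3: x=[1.2314 5.4408 7.8870] v=[0.9011 2.9158 -6.7328]
Step 4: x=[1.6051 5.8829 6.6290] v=[1.8686 2.2105 -6.2898]
Step 5: x=[2.1833 6.0425 5.7317] v=[2.8908 0.7978 -4.4867]
Step 6: x=[2.8989 5.8685 5.3641] v=[3.5782 -0.8702 -1.8381]
Step 7: x=[3.6097 5.4165 5.5572] v=[3.5539 -2.2598 0.9654]

Answer: 3.6097 5.4165 5.5572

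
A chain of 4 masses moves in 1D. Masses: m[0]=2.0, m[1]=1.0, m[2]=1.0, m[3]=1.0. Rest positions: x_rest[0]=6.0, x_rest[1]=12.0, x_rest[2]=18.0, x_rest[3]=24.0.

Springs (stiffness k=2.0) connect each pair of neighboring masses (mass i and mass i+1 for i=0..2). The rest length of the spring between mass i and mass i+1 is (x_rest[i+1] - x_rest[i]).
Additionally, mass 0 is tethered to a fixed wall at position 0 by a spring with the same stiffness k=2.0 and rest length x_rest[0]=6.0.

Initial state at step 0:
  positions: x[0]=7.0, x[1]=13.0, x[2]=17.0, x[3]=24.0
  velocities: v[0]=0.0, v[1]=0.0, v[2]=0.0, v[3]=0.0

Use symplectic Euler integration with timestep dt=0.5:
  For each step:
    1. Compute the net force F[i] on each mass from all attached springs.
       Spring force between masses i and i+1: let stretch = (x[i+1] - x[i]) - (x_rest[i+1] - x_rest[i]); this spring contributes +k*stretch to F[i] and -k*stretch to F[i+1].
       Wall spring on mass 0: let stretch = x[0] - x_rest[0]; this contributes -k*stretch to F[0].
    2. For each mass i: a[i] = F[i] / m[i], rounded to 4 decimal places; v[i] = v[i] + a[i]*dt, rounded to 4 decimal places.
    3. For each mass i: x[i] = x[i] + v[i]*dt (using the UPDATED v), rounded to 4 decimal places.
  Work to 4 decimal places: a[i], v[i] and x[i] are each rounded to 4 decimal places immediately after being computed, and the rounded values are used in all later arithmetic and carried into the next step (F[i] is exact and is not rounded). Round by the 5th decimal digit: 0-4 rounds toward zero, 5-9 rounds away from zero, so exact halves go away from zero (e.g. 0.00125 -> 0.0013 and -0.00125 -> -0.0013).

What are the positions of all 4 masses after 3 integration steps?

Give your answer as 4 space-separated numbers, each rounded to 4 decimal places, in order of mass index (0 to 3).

Answer: 5.3438 12.3125 18.3125 24.3750

Derivation:
Step 0: x=[7.0000 13.0000 17.0000 24.0000] v=[0.0000 0.0000 0.0000 0.0000]
Step 1: x=[6.7500 12.0000 18.5000 23.5000] v=[-0.5000 -2.0000 3.0000 -1.0000]
Step 2: x=[6.1250 11.6250 19.2500 23.5000] v=[-1.2500 -0.7500 1.5000 0.0000]
Step 3: x=[5.3438 12.3125 18.3125 24.3750] v=[-1.5625 1.3750 -1.8750 1.7500]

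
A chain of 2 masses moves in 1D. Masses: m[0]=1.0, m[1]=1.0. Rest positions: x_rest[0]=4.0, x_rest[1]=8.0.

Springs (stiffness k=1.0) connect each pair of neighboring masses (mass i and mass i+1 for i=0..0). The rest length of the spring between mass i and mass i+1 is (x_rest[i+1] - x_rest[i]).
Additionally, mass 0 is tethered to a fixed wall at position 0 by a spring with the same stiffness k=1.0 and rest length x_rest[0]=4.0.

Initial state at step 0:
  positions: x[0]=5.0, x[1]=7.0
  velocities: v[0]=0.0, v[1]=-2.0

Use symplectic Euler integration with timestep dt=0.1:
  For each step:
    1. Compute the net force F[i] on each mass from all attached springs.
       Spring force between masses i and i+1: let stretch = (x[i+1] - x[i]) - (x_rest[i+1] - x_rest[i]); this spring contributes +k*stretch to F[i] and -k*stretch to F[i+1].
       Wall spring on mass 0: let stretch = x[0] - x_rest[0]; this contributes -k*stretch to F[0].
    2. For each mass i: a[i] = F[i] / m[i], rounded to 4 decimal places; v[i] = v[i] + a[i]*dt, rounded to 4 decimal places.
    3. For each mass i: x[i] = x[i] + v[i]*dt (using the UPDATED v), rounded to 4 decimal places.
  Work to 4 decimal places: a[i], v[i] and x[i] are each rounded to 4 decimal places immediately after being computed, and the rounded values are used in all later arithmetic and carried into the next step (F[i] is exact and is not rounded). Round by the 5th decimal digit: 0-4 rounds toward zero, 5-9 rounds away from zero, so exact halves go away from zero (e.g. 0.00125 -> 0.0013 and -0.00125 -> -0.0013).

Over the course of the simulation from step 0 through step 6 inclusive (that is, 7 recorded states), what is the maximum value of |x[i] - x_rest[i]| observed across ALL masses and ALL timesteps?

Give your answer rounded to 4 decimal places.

Answer: 1.7461

Derivation:
Step 0: x=[5.0000 7.0000] v=[0.0000 -2.0000]
Step 1: x=[4.9700 6.8200] v=[-0.3000 -1.8000]
Step 2: x=[4.9088 6.6615] v=[-0.6120 -1.5850]
Step 3: x=[4.8160 6.5255] v=[-0.9276 -1.3603]
Step 4: x=[4.6922 6.4124] v=[-1.2383 -1.1313]
Step 5: x=[4.5387 6.3221] v=[-1.5355 -0.9033]
Step 6: x=[4.3576 6.2539] v=[-1.8110 -0.6816]
Max displacement = 1.7461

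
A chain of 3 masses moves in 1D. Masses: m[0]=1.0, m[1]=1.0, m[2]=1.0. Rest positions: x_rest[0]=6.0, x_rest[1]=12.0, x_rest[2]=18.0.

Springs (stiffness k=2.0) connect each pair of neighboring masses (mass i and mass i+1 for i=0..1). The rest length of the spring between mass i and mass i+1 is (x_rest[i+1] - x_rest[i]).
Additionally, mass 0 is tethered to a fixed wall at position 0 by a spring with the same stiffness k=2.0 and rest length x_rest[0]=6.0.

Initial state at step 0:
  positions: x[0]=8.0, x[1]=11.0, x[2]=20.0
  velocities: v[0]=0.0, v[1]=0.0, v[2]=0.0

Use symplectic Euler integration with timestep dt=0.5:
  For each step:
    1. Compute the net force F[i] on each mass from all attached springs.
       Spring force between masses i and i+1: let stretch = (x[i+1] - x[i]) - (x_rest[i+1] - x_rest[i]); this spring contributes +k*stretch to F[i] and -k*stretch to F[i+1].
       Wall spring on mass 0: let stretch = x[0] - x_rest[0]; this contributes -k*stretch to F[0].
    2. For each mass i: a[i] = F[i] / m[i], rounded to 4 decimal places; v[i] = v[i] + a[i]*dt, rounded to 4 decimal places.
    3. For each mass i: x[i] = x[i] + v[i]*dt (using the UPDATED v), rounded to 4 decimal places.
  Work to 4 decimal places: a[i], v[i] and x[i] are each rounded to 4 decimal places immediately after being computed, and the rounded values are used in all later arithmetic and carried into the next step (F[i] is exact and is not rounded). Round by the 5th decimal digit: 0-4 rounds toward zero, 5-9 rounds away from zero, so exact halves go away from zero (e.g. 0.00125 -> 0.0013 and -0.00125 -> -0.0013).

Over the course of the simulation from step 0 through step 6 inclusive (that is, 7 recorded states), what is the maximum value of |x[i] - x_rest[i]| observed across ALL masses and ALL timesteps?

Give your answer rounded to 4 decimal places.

Answer: 3.0000

Derivation:
Step 0: x=[8.0000 11.0000 20.0000] v=[0.0000 0.0000 0.0000]
Step 1: x=[5.5000 14.0000 18.5000] v=[-5.0000 6.0000 -3.0000]
Step 2: x=[4.5000 15.0000 17.7500] v=[-2.0000 2.0000 -1.5000]
Step 3: x=[6.5000 12.1250 18.6250] v=[4.0000 -5.7500 1.7500]
Step 4: x=[8.0625 9.6875 19.2500] v=[3.1250 -4.8750 1.2500]
Step 5: x=[6.4063 11.2188 18.0938] v=[-3.3125 3.0625 -2.3125]
Step 6: x=[3.9532 13.7813 16.5001] v=[-4.9063 5.1250 -3.1875]
Max displacement = 3.0000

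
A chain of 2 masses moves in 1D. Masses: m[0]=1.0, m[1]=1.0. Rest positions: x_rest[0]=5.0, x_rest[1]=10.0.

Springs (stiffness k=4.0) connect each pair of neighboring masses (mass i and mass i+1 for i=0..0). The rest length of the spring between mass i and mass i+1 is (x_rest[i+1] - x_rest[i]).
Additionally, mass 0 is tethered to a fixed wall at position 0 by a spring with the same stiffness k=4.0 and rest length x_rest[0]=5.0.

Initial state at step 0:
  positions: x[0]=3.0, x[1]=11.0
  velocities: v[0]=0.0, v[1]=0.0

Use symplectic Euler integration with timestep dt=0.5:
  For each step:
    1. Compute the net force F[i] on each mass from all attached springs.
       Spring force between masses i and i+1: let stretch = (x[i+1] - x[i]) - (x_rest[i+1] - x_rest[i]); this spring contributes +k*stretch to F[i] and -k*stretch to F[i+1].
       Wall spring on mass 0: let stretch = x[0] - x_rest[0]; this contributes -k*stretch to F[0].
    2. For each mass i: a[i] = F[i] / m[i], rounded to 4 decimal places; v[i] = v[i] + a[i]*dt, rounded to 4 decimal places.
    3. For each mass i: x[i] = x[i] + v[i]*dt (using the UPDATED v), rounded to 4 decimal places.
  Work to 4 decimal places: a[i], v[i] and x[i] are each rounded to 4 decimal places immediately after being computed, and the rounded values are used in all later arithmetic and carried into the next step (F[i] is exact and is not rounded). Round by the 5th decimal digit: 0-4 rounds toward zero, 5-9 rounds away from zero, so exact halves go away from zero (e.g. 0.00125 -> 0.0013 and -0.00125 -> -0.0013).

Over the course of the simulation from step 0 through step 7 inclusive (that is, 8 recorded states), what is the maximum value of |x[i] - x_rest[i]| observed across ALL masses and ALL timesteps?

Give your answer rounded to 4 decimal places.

Step 0: x=[3.0000 11.0000] v=[0.0000 0.0000]
Step 1: x=[8.0000 8.0000] v=[10.0000 -6.0000]
Step 2: x=[5.0000 10.0000] v=[-6.0000 4.0000]
Step 3: x=[2.0000 12.0000] v=[-6.0000 4.0000]
Step 4: x=[7.0000 9.0000] v=[10.0000 -6.0000]
Step 5: x=[7.0000 9.0000] v=[0.0000 0.0000]
Step 6: x=[2.0000 12.0000] v=[-10.0000 6.0000]
Step 7: x=[5.0000 10.0000] v=[6.0000 -4.0000]
Max displacement = 3.0000

Answer: 3.0000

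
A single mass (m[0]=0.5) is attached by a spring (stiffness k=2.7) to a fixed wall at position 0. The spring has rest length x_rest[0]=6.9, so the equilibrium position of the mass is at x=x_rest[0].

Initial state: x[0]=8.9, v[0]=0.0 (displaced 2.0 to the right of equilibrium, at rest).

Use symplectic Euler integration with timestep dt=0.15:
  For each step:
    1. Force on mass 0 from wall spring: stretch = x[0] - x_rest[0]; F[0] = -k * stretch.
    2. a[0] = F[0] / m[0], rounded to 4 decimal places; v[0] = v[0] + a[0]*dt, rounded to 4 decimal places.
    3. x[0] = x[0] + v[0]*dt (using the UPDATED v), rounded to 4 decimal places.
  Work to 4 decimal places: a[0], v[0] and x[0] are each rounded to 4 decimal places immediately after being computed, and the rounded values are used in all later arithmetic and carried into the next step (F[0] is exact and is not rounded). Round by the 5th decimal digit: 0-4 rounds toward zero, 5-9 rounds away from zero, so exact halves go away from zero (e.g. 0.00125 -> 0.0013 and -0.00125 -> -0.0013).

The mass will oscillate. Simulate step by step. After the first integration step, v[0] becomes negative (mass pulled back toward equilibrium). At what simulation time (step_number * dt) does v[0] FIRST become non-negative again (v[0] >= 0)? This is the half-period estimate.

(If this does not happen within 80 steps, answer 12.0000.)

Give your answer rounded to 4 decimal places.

Answer: 1.3500

Derivation:
Step 0: x=[8.9000] v=[0.0000]
Step 1: x=[8.6570] v=[-1.6200]
Step 2: x=[8.2005] v=[-3.0432]
Step 3: x=[7.5860] v=[-4.0966]
Step 4: x=[6.8882] v=[-4.6523]
Step 5: x=[6.1918] v=[-4.6427]
Step 6: x=[5.5814] v=[-4.0691]
Step 7: x=[5.1313] v=[-3.0010]
Step 8: x=[4.8960] v=[-1.5684]
Step 9: x=[4.9042] v=[0.0548]
First v>=0 after going negative at step 9, time=1.3500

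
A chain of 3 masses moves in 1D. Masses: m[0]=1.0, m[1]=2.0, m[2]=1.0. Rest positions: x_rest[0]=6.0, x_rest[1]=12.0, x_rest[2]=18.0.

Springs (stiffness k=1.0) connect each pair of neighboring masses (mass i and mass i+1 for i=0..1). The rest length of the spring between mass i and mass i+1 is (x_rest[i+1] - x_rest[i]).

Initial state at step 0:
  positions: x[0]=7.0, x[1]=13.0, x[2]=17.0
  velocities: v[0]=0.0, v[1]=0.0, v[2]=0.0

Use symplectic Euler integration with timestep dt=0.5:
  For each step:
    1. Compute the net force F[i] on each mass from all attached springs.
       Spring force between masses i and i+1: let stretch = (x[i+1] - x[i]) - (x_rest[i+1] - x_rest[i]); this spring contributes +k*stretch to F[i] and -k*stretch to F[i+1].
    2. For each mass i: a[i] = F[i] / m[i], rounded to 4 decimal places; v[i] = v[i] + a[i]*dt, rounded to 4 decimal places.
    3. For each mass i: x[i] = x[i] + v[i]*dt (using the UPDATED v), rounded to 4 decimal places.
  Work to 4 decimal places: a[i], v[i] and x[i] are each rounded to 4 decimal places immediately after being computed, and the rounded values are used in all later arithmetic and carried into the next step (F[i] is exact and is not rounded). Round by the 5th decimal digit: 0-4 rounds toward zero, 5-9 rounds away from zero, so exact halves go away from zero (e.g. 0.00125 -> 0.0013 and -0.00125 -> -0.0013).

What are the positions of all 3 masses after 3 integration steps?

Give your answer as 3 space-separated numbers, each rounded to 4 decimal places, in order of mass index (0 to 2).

Step 0: x=[7.0000 13.0000 17.0000] v=[0.0000 0.0000 0.0000]
Step 1: x=[7.0000 12.7500 17.5000] v=[0.0000 -0.5000 1.0000]
Step 2: x=[6.9375 12.3750 18.3125] v=[-0.1250 -0.7500 1.6250]
Step 3: x=[6.7344 12.0625 19.1407] v=[-0.4063 -0.6250 1.6563]

Answer: 6.7344 12.0625 19.1407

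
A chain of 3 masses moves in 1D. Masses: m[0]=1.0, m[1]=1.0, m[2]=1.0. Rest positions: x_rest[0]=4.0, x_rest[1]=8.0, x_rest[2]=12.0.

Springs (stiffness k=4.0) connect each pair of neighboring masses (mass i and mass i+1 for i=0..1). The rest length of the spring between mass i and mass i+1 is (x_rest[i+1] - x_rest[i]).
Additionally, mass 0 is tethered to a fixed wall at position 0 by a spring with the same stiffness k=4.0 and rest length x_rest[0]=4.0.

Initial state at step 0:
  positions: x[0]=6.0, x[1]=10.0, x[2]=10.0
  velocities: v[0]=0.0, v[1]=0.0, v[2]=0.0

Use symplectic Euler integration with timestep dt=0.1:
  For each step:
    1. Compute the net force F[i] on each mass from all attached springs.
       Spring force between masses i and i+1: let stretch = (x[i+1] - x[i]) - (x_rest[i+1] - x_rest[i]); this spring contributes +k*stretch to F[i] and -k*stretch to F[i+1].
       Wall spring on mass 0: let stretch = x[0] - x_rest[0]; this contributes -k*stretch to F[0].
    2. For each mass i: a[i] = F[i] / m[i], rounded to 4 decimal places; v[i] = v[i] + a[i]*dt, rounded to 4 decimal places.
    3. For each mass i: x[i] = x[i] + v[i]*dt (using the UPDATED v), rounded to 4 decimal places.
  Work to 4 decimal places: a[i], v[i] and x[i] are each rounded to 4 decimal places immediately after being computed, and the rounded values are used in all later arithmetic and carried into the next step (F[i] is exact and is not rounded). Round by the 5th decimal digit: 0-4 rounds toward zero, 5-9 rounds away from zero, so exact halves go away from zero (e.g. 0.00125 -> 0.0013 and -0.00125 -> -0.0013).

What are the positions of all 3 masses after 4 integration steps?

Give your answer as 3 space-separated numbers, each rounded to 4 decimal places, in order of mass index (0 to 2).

Answer: 5.2043 8.6277 11.4160

Derivation:
Step 0: x=[6.0000 10.0000 10.0000] v=[0.0000 0.0000 0.0000]
Step 1: x=[5.9200 9.8400 10.1600] v=[-0.8000 -1.6000 1.6000]
Step 2: x=[5.7600 9.5360 10.4672] v=[-1.6000 -3.0400 3.0720]
Step 3: x=[5.5206 9.1182 10.8972] v=[-2.3936 -4.1779 4.2995]
Step 4: x=[5.2043 8.6277 11.4160] v=[-3.1628 -4.9053 5.1879]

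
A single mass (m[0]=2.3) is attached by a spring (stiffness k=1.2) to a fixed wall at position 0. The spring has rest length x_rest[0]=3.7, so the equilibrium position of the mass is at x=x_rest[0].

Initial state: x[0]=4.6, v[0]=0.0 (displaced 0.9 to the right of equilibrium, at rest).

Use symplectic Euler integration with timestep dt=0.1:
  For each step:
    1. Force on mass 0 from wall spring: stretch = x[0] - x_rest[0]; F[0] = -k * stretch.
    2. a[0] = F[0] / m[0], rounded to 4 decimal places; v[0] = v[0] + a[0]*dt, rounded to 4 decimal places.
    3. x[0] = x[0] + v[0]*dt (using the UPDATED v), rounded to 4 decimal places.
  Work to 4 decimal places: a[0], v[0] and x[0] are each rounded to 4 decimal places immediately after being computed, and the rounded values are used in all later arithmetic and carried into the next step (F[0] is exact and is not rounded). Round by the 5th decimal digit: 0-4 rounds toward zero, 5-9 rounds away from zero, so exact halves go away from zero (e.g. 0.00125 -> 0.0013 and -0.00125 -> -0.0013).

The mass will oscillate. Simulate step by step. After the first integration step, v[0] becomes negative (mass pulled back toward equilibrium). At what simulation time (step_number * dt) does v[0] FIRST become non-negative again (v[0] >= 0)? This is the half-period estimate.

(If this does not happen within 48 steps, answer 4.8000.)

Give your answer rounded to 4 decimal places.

Step 0: x=[4.6000] v=[0.0000]
Step 1: x=[4.5953] v=[-0.0470]
Step 2: x=[4.5859] v=[-0.0937]
Step 3: x=[4.5719] v=[-0.1399]
Step 4: x=[4.5534] v=[-0.1854]
Step 5: x=[4.5304] v=[-0.2299]
Step 6: x=[4.5031] v=[-0.2732]
Step 7: x=[4.4716] v=[-0.3151]
Step 8: x=[4.4361] v=[-0.3554]
Step 9: x=[4.3967] v=[-0.3938]
Step 10: x=[4.3537] v=[-0.4302]
Step 11: x=[4.3073] v=[-0.4643]
Step 12: x=[4.2577] v=[-0.4960]
Step 13: x=[4.2052] v=[-0.5251]
Step 14: x=[4.1501] v=[-0.5515]
Step 15: x=[4.0926] v=[-0.5750]
Step 16: x=[4.0331] v=[-0.5955]
Step 17: x=[3.9718] v=[-0.6129]
Step 18: x=[3.9091] v=[-0.6271]
Step 19: x=[3.8453] v=[-0.6380]
Step 20: x=[3.7807] v=[-0.6456]
Step 21: x=[3.7157] v=[-0.6498]
Step 22: x=[3.6506] v=[-0.6506]
Step 23: x=[3.5858] v=[-0.6480]
Step 24: x=[3.5216] v=[-0.6420]
Step 25: x=[3.4583] v=[-0.6327]
Step 26: x=[3.3963] v=[-0.6201]
Step 27: x=[3.3359] v=[-0.6043]
Step 28: x=[3.2774] v=[-0.5853]
Step 29: x=[3.2211] v=[-0.5633]
Step 30: x=[3.1673] v=[-0.5383]
Step 31: x=[3.1163] v=[-0.5105]
Step 32: x=[3.0683] v=[-0.4801]
Step 33: x=[3.0236] v=[-0.4471]
Step 34: x=[2.9824] v=[-0.4118]
Step 35: x=[2.9450] v=[-0.3744]
Step 36: x=[2.9115] v=[-0.3350]
Step 37: x=[2.8821] v=[-0.2939]
Step 38: x=[2.8570] v=[-0.2512]
Step 39: x=[2.8363] v=[-0.2072]
Step 40: x=[2.8201] v=[-0.1621]
Step 41: x=[2.8085] v=[-0.1162]
Step 42: x=[2.8015] v=[-0.0697]
Step 43: x=[2.7992] v=[-0.0228]
Step 44: x=[2.8016] v=[0.0242]
First v>=0 after going negative at step 44, time=4.4000

Answer: 4.4000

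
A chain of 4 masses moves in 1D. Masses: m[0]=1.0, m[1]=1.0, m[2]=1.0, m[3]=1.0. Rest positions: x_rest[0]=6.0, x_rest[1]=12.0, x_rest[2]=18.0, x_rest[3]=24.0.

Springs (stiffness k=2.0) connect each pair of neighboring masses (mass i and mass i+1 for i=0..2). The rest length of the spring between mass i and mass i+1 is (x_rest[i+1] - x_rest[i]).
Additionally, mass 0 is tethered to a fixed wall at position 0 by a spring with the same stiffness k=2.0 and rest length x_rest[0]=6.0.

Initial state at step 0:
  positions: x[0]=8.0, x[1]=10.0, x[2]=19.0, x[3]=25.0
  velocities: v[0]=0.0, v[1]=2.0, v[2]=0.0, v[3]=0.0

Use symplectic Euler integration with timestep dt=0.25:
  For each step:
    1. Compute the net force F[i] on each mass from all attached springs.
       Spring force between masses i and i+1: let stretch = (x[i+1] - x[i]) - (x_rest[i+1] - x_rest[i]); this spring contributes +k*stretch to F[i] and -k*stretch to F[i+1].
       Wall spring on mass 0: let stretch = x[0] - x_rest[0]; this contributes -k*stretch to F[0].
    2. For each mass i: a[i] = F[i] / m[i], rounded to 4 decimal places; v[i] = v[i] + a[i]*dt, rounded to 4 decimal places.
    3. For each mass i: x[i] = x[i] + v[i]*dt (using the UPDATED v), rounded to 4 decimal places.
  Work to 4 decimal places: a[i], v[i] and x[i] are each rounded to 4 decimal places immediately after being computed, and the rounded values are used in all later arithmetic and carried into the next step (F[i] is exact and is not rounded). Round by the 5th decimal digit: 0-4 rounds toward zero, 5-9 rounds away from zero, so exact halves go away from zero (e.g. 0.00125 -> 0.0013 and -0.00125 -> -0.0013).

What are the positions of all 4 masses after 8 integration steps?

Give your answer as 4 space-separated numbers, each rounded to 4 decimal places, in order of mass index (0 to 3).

Step 0: x=[8.0000 10.0000 19.0000 25.0000] v=[0.0000 2.0000 0.0000 0.0000]
Step 1: x=[7.2500 11.3750 18.6250 25.0000] v=[-3.0000 5.5000 -1.5000 0.0000]
Step 2: x=[6.1094 13.1406 18.1406 24.9531] v=[-4.5625 7.0625 -1.9375 -0.1875]
Step 3: x=[5.0840 14.6523 17.8828 24.8047] v=[-4.1016 6.0469 -1.0313 -0.5938]
Step 4: x=[4.6191 15.3718 18.0864 24.5410] v=[-1.8595 2.8780 0.8144 -1.0548]
Step 5: x=[4.9209 15.0865 18.7575 24.2205] v=[1.2073 -1.1411 2.6844 -1.2821]
Step 6: x=[5.8783 13.9894 19.6526 23.9671] v=[3.8297 -4.3884 3.5804 -1.0136]
Step 7: x=[7.1148 12.5863 20.3791 23.9244] v=[4.9461 -5.6124 2.9061 -0.1709]
Step 8: x=[8.1459 11.4734 20.5747 24.1885] v=[4.1245 -4.4518 0.7824 1.0565]

Answer: 8.1459 11.4734 20.5747 24.1885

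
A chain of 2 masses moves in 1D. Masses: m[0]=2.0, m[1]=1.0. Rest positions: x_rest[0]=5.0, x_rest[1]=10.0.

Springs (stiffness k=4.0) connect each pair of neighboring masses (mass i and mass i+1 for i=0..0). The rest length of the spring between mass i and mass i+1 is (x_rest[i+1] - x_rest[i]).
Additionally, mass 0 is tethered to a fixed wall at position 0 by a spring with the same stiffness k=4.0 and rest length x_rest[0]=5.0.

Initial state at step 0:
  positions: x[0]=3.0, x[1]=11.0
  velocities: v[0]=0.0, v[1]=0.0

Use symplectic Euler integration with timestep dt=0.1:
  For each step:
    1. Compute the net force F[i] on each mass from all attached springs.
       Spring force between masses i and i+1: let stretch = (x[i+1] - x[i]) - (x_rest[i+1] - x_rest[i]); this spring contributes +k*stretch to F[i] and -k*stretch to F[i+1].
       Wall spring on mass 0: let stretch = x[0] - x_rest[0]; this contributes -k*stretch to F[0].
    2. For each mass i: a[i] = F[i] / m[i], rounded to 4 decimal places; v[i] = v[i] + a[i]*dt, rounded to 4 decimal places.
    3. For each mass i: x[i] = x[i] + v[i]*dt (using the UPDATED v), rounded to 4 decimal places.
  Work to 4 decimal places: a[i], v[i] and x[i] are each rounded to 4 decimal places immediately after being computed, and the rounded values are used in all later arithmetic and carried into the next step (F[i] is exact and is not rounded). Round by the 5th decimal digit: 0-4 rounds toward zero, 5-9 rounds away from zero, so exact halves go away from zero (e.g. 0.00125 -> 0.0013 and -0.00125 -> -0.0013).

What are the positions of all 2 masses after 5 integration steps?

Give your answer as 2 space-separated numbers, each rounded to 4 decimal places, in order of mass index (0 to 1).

Step 0: x=[3.0000 11.0000] v=[0.0000 0.0000]
Step 1: x=[3.1000 10.8800] v=[1.0000 -1.2000]
Step 2: x=[3.2936 10.6488] v=[1.9360 -2.3120]
Step 3: x=[3.5684 10.3234] v=[2.7483 -3.2541]
Step 4: x=[3.9070 9.9278] v=[3.3856 -3.9561]
Step 5: x=[4.2878 9.4914] v=[3.8084 -4.3644]

Answer: 4.2878 9.4914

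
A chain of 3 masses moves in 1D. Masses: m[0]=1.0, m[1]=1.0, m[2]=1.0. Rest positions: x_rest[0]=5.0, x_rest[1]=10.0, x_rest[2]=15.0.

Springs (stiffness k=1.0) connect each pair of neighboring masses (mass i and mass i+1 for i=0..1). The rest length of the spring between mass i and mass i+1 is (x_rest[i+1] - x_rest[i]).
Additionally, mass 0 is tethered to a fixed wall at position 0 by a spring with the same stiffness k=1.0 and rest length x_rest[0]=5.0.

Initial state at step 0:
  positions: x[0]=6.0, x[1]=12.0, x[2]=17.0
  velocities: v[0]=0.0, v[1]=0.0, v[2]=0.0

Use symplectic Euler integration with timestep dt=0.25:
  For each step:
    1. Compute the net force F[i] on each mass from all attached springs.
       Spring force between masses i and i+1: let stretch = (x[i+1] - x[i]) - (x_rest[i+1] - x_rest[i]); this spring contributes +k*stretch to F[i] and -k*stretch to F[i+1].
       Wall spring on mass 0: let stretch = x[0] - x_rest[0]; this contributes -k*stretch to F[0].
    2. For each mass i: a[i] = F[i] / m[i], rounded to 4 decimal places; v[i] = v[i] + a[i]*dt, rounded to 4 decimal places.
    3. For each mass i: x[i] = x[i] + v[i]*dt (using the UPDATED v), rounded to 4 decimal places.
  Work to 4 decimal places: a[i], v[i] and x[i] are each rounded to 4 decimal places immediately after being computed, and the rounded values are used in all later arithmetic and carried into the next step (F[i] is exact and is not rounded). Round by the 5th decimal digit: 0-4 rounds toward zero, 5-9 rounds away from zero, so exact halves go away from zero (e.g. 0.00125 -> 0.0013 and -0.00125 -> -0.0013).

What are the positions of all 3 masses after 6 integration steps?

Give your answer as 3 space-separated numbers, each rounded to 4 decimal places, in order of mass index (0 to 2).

Step 0: x=[6.0000 12.0000 17.0000] v=[0.0000 0.0000 0.0000]
Step 1: x=[6.0000 11.9375 17.0000] v=[0.0000 -0.2500 0.0000]
Step 2: x=[5.9961 11.8203 16.9961] v=[-0.0156 -0.4688 -0.0156]
Step 3: x=[5.9815 11.6626 16.9812] v=[-0.0586 -0.6309 -0.0596]
Step 4: x=[5.9481 11.4822 16.9464] v=[-0.1337 -0.7215 -0.1393]
Step 5: x=[5.8888 11.2975 16.8826] v=[-0.2372 -0.7390 -0.2554]
Step 6: x=[5.7995 11.1238 16.7822] v=[-0.3572 -0.6949 -0.4017]

Answer: 5.7995 11.1238 16.7822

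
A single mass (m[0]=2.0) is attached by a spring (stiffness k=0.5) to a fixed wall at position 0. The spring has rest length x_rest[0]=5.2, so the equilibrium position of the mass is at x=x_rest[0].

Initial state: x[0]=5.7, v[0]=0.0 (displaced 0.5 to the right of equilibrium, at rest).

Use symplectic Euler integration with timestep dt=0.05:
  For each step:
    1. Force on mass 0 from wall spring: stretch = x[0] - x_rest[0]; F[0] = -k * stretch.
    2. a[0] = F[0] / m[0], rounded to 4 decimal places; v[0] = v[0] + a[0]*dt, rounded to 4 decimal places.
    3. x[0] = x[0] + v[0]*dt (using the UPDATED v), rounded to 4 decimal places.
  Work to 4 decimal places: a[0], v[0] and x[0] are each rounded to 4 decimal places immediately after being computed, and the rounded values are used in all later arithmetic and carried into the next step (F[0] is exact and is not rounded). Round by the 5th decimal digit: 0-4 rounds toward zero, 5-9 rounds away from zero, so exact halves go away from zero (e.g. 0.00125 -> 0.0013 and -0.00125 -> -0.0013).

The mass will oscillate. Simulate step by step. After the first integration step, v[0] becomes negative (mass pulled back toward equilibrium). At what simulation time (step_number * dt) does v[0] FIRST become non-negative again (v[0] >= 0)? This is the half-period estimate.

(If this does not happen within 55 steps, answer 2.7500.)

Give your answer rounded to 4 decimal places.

Step 0: x=[5.7000] v=[0.0000]
Step 1: x=[5.6997] v=[-0.0063]
Step 2: x=[5.6991] v=[-0.0125]
Step 3: x=[5.6982] v=[-0.0187]
Step 4: x=[5.6970] v=[-0.0249]
Step 5: x=[5.6954] v=[-0.0311]
Step 6: x=[5.6935] v=[-0.0373]
Step 7: x=[5.6913] v=[-0.0435]
Step 8: x=[5.6888] v=[-0.0496]
Step 9: x=[5.6860] v=[-0.0557]
Step 10: x=[5.6829] v=[-0.0618]
Step 11: x=[5.6795] v=[-0.0678]
Step 12: x=[5.6758] v=[-0.0738]
Step 13: x=[5.6718] v=[-0.0798]
Step 14: x=[5.6675] v=[-0.0857]
Step 15: x=[5.6629] v=[-0.0915]
Step 16: x=[5.6580] v=[-0.0973]
Step 17: x=[5.6529] v=[-0.1030]
Step 18: x=[5.6475] v=[-0.1087]
Step 19: x=[5.6418] v=[-0.1143]
Step 20: x=[5.6358] v=[-0.1198]
Step 21: x=[5.6295] v=[-0.1253]
Step 22: x=[5.6230] v=[-0.1307]
Step 23: x=[5.6162] v=[-0.1360]
Step 24: x=[5.6091] v=[-0.1412]
Step 25: x=[5.6018] v=[-0.1463]
Step 26: x=[5.5942] v=[-0.1513]
Step 27: x=[5.5864] v=[-0.1562]
Step 28: x=[5.5784] v=[-0.1610]
Step 29: x=[5.5701] v=[-0.1657]
Step 30: x=[5.5616] v=[-0.1703]
Step 31: x=[5.5529] v=[-0.1748]
Step 32: x=[5.5439] v=[-0.1792]
Step 33: x=[5.5347] v=[-0.1835]
Step 34: x=[5.5253] v=[-0.1877]
Step 35: x=[5.5157] v=[-0.1918]
Step 36: x=[5.5059] v=[-0.1957]
Step 37: x=[5.4959] v=[-0.1995]
Step 38: x=[5.4857] v=[-0.2032]
Step 39: x=[5.4754] v=[-0.2068]
Step 40: x=[5.4649] v=[-0.2102]
Step 41: x=[5.4542] v=[-0.2135]
Step 42: x=[5.4434] v=[-0.2167]
Step 43: x=[5.4324] v=[-0.2197]
Step 44: x=[5.4213] v=[-0.2226]
Step 45: x=[5.4100] v=[-0.2254]
Step 46: x=[5.3986] v=[-0.2280]
Step 47: x=[5.3871] v=[-0.2305]
Step 48: x=[5.3755] v=[-0.2328]
Step 49: x=[5.3638] v=[-0.2350]
Step 50: x=[5.3519] v=[-0.2371]
Step 51: x=[5.3400] v=[-0.2390]
Step 52: x=[5.3280] v=[-0.2408]
Step 53: x=[5.3159] v=[-0.2424]
Step 54: x=[5.3037] v=[-0.2439]
Step 55: x=[5.2914] v=[-0.2452]
v[0] did not become non-negative within 55 steps; using fallback time=2.7500

Answer: 2.7500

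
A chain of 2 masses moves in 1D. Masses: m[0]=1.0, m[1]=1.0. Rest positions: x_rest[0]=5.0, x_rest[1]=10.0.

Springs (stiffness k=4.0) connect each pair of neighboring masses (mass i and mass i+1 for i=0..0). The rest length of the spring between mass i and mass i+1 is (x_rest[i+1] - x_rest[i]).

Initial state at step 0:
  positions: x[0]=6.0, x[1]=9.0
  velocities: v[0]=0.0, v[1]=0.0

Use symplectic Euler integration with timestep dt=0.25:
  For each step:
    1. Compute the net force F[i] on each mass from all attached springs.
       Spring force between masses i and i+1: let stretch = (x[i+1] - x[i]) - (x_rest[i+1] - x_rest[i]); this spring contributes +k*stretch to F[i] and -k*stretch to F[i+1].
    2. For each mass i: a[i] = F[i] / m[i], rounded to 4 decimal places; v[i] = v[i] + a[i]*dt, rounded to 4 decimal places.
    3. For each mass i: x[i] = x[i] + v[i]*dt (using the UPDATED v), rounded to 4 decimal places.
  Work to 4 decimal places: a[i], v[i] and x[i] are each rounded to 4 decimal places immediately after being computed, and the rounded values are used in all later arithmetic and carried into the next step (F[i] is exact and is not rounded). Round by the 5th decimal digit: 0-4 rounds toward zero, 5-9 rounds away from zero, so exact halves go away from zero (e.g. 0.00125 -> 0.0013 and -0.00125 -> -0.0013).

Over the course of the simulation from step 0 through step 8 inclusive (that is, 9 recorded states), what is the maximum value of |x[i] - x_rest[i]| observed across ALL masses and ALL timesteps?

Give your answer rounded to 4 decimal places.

Step 0: x=[6.0000 9.0000] v=[0.0000 0.0000]
Step 1: x=[5.5000 9.5000] v=[-2.0000 2.0000]
Step 2: x=[4.7500 10.2500] v=[-3.0000 3.0000]
Step 3: x=[4.1250 10.8750] v=[-2.5000 2.5000]
Step 4: x=[3.9375 11.0625] v=[-0.7500 0.7500]
Step 5: x=[4.2813 10.7188] v=[1.3750 -1.3750]
Step 6: x=[4.9844 10.0157] v=[2.8125 -2.8125]
Step 7: x=[5.6954 9.3048] v=[2.8438 -2.8438]
Step 8: x=[6.0587 8.9415] v=[1.4532 -1.4532]
Max displacement = 1.0625

Answer: 1.0625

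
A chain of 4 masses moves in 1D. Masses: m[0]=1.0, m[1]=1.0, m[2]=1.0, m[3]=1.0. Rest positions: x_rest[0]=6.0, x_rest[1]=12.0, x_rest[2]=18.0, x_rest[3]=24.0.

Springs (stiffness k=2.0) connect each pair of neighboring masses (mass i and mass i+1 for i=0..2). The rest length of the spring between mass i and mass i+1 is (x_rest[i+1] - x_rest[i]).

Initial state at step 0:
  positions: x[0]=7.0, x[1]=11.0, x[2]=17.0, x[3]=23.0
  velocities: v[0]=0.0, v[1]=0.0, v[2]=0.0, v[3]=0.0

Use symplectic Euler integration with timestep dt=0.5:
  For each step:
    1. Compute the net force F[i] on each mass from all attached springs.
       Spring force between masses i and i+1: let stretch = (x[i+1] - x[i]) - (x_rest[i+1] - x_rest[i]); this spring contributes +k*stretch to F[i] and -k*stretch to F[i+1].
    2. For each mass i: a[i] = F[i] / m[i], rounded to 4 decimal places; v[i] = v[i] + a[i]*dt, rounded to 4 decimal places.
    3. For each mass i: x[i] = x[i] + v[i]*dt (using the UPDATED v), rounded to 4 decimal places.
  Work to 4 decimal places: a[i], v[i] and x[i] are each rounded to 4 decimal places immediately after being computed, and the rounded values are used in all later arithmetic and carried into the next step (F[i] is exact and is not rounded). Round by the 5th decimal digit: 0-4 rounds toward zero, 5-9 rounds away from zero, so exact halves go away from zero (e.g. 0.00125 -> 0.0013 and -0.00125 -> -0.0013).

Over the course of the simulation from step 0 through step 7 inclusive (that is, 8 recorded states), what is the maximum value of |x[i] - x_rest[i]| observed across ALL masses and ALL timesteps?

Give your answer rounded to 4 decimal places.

Step 0: x=[7.0000 11.0000 17.0000 23.0000] v=[0.0000 0.0000 0.0000 0.0000]
Step 1: x=[6.0000 12.0000 17.0000 23.0000] v=[-2.0000 2.0000 0.0000 0.0000]
Step 2: x=[5.0000 12.5000 17.5000 23.0000] v=[-2.0000 1.0000 1.0000 0.0000]
Step 3: x=[4.7500 11.7500 18.2500 23.2500] v=[-0.5000 -1.5000 1.5000 0.5000]
Step 4: x=[5.0000 10.7500 18.2500 24.0000] v=[0.5000 -2.0000 0.0000 1.5000]
Step 5: x=[5.1250 10.6250 17.3750 24.8750] v=[0.2500 -0.2500 -1.7500 1.7500]
Step 6: x=[5.0000 11.1250 16.8750 25.0000] v=[-0.2500 1.0000 -1.0000 0.2500]
Step 7: x=[4.9375 11.4375 17.5625 24.0625] v=[-0.1250 0.6250 1.3750 -1.8750]
Max displacement = 1.3750

Answer: 1.3750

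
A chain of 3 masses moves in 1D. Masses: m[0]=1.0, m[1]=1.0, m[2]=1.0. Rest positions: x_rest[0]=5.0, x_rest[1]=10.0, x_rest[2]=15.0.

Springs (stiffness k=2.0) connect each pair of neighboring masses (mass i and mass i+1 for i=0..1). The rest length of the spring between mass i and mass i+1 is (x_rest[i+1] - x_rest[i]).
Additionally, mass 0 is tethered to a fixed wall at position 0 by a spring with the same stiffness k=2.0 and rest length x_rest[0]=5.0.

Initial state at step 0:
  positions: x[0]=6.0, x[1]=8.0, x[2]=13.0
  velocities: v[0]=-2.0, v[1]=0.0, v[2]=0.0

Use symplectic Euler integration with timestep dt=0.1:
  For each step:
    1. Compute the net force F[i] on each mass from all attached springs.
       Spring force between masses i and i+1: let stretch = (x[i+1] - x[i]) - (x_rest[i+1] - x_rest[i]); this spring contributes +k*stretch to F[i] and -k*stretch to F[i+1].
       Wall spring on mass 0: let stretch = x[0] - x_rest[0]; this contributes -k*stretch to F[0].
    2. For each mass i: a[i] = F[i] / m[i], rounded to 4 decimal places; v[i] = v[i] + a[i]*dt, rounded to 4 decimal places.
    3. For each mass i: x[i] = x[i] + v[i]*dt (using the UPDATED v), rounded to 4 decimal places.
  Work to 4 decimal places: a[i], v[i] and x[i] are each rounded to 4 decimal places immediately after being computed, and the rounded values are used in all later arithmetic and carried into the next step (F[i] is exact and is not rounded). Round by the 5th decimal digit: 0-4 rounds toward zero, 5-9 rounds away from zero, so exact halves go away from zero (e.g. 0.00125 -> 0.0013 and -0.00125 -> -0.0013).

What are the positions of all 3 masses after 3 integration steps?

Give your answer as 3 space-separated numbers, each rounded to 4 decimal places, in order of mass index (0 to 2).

Answer: 4.9733 8.3246 13.0058

Derivation:
Step 0: x=[6.0000 8.0000 13.0000] v=[-2.0000 0.0000 0.0000]
Step 1: x=[5.7200 8.0600 13.0000] v=[-2.8000 0.6000 0.0000]
Step 2: x=[5.3724 8.1720 13.0012] v=[-3.4760 1.1200 0.0120]
Step 3: x=[4.9733 8.3246 13.0058] v=[-3.9906 1.5259 0.0462]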